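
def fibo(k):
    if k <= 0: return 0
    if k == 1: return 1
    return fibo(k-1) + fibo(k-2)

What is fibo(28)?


Computing fibo(28) bottom-up:
fibo(0) = 0
fibo(1) = 1
fibo(2) = fibo(1) + fibo(0) = 1 + 0 = 1
fibo(3) = fibo(2) + fibo(1) = 1 + 1 = 2
fibo(4) = fibo(3) + fibo(2) = 2 + 1 = 3
fibo(5) = fibo(4) + fibo(3) = 3 + 2 = 5
fibo(6) = fibo(5) + fibo(4) = 5 + 3 = 8
fibo(7) = fibo(6) + fibo(5) = 8 + 5 = 13
fibo(8) = fibo(7) + fibo(6) = 13 + 8 = 21
fibo(9) = fibo(8) + fibo(7) = 21 + 13 = 34
fibo(10) = fibo(9) + fibo(8) = 34 + 21 = 55
fibo(11) = fibo(10) + fibo(9) = 55 + 34 = 89
fibo(12) = fibo(11) + fibo(10) = 89 + 55 = 144
fibo(13) = fibo(12) + fibo(11) = 144 + 89 = 233
fibo(14) = fibo(13) + fibo(12) = 233 + 144 = 377
fibo(15) = fibo(14) + fibo(13) = 377 + 233 = 610
fibo(16) = fibo(15) + fibo(14) = 610 + 377 = 987
fibo(17) = fibo(16) + fibo(15) = 987 + 610 = 1597
fibo(18) = fibo(17) + fibo(16) = 1597 + 987 = 2584
fibo(19) = fibo(18) + fibo(17) = 2584 + 1597 = 4181
fibo(20) = fibo(19) + fibo(18) = 4181 + 2584 = 6765
fibo(21) = fibo(20) + fibo(19) = 6765 + 4181 = 10946
fibo(22) = fibo(21) + fibo(20) = 10946 + 6765 = 17711
fibo(23) = fibo(22) + fibo(21) = 17711 + 10946 = 28657
fibo(24) = fibo(23) + fibo(22) = 28657 + 17711 = 46368
fibo(25) = fibo(24) + fibo(23) = 46368 + 28657 = 75025
fibo(26) = fibo(25) + fibo(24) = 75025 + 46368 = 121393
fibo(27) = fibo(26) + fibo(25) = 121393 + 75025 = 196418
fibo(28) = fibo(27) + fibo(26) = 196418 + 121393 = 317811

317811


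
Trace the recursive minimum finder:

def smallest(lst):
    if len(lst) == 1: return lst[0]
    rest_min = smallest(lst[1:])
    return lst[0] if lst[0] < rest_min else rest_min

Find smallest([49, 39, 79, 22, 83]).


smallest([49, 39, 79, 22, 83]): compare 49 with smallest([39, 79, 22, 83])
smallest([39, 79, 22, 83]): compare 39 with smallest([79, 22, 83])
smallest([79, 22, 83]): compare 79 with smallest([22, 83])
smallest([22, 83]): compare 22 with smallest([83])
smallest([83]) = 83  (base case)
Compare 22 with 83 -> 22
Compare 79 with 22 -> 22
Compare 39 with 22 -> 22
Compare 49 with 22 -> 22

22


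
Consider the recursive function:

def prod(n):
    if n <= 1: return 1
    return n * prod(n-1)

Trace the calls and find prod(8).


prod(8)
= 8 * prod(7)
= 8 * 7 * prod(6)
= 8 * 7 * 6 * prod(5)
= 8 * 7 * 6 * 5 * prod(4)
= 8 * 7 * 6 * 5 * 4 * prod(3)
= 8 * 7 * 6 * 5 * 4 * 3 * prod(2)
= 8 * 7 * 6 * 5 * 4 * 3 * 2 * prod(1)
= 8 * 7 * 6 * 5 * 4 * 3 * 2 * 1
= 40320

40320


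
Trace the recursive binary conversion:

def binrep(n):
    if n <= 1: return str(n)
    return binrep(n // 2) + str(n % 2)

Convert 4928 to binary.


binrep(4928) = binrep(2464) + '0'
binrep(2464) = binrep(1232) + '0'
binrep(1232) = binrep(616) + '0'
binrep(616) = binrep(308) + '0'
binrep(308) = binrep(154) + '0'
binrep(154) = binrep(77) + '0'
binrep(77) = binrep(38) + '1'
binrep(38) = binrep(19) + '0'
binrep(19) = binrep(9) + '1'
binrep(9) = binrep(4) + '1'
binrep(4) = binrep(2) + '0'
binrep(2) = binrep(1) + '0'
binrep(1) = '1'  (base case)
Concatenating: '1' + '0' + '0' + '1' + '1' + '0' + '1' + '0' + '0' + '0' + '0' + '0' + '0' = '1001101000000'

1001101000000


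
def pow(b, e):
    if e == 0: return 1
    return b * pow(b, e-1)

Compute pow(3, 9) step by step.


pow(3, 9)
= 3 * pow(3, 8)
= 3 * 3 * pow(3, 7)
= 3 * 3 * 3 * pow(3, 6)
= 3 * 3 * 3 * 3 * pow(3, 5)
= 3 * 3 * 3 * 3 * 3 * pow(3, 4)
= 3 * 3 * 3 * 3 * 3 * 3 * pow(3, 3)
= 3 * 3 * 3 * 3 * 3 * 3 * 3 * pow(3, 2)
= 3 * 3 * 3 * 3 * 3 * 3 * 3 * 3 * pow(3, 1)
= 3 * 3 * 3 * 3 * 3 * 3 * 3 * 3 * 3 * pow(3, 0)
= 3 * 3 * 3 * 3 * 3 * 3 * 3 * 3 * 3 * 1
= 19683

19683


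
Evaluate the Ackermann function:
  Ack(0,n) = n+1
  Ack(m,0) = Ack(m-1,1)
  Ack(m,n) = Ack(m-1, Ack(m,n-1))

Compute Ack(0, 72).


Ack(0, 72) = 73
Result: Ack(0, 72) = 73

73


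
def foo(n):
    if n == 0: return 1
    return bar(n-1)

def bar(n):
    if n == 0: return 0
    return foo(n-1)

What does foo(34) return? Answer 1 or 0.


foo(34) = bar(33)
bar(33) = foo(32)
foo(32) = bar(31)
bar(31) = foo(30)
foo(30) = bar(29)
bar(29) = foo(28)
foo(28) = bar(27)
bar(27) = foo(26)
foo(26) = bar(25)
bar(25) = foo(24)
foo(24) = bar(23)
bar(23) = foo(22)
foo(22) = bar(21)
bar(21) = foo(20)
foo(20) = bar(19)
bar(19) = foo(18)
foo(18) = bar(17)
bar(17) = foo(16)
foo(16) = bar(15)
bar(15) = foo(14)
foo(14) = bar(13)
bar(13) = foo(12)
foo(12) = bar(11)
bar(11) = foo(10)
foo(10) = bar(9)
bar(9) = foo(8)
foo(8) = bar(7)
bar(7) = foo(6)
foo(6) = bar(5)
bar(5) = foo(4)
foo(4) = bar(3)
bar(3) = foo(2)
foo(2) = bar(1)
bar(1) = foo(0)
foo(0) = 1  (base case)
Result: 1

1


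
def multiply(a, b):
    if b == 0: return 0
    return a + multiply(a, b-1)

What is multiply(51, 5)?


multiply(51, 5) = 51 + multiply(51, 4)
multiply(51, 4) = 51 + multiply(51, 3)
multiply(51, 3) = 51 + multiply(51, 2)
multiply(51, 2) = 51 + multiply(51, 1)
multiply(51, 1) = 51 + multiply(51, 0)
multiply(51, 0) = 0  (base case)
Total: 51 + 51 + 51 + 51 + 51 + 0 = 255

255


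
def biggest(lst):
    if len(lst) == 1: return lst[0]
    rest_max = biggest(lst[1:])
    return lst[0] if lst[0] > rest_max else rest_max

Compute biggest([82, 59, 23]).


biggest([82, 59, 23]): compare 82 with biggest([59, 23])
biggest([59, 23]): compare 59 with biggest([23])
biggest([23]) = 23  (base case)
Compare 59 with 23 -> 59
Compare 82 with 59 -> 82

82


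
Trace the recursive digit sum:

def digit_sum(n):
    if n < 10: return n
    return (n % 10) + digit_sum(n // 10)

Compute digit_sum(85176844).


digit_sum(85176844) = 4 + digit_sum(8517684)
digit_sum(8517684) = 4 + digit_sum(851768)
digit_sum(851768) = 8 + digit_sum(85176)
digit_sum(85176) = 6 + digit_sum(8517)
digit_sum(8517) = 7 + digit_sum(851)
digit_sum(851) = 1 + digit_sum(85)
digit_sum(85) = 5 + digit_sum(8)
digit_sum(8) = 8  (base case)
Total: 4 + 4 + 8 + 6 + 7 + 1 + 5 + 8 = 43

43


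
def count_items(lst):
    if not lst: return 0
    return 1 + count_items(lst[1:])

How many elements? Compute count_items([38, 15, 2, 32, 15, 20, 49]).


count_items([38, 15, 2, 32, 15, 20, 49]) = 1 + count_items([15, 2, 32, 15, 20, 49])
count_items([15, 2, 32, 15, 20, 49]) = 1 + count_items([2, 32, 15, 20, 49])
count_items([2, 32, 15, 20, 49]) = 1 + count_items([32, 15, 20, 49])
count_items([32, 15, 20, 49]) = 1 + count_items([15, 20, 49])
count_items([15, 20, 49]) = 1 + count_items([20, 49])
count_items([20, 49]) = 1 + count_items([49])
count_items([49]) = 1 + count_items([])
count_items([]) = 0  (base case)
Unwinding: 1 + 1 + 1 + 1 + 1 + 1 + 1 + 0 = 7

7


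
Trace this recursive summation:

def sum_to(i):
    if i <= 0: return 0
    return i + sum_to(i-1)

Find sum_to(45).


sum_to(45)
= 45 + 44 + 43 + 42 + 41 + 40 + 39 + 38 + 37 + 36 + 35 + 34 + 33 + 32 + 31 + 30 + 29 + 28 + 27 + 26 + 25 + 24 + 23 + 22 + 21 + 20 + 19 + 18 + 17 + 16 + 15 + 14 + 13 + 12 + 11 + 10 + 9 + 8 + 7 + 6 + 5 + 4 + 3 + 2 + 1 + sum_to(0)
= 45 + 44 + 43 + 42 + 41 + 40 + 39 + 38 + 37 + 36 + 35 + 34 + 33 + 32 + 31 + 30 + 29 + 28 + 27 + 26 + 25 + 24 + 23 + 22 + 21 + 20 + 19 + 18 + 17 + 16 + 15 + 14 + 13 + 12 + 11 + 10 + 9 + 8 + 7 + 6 + 5 + 4 + 3 + 2 + 1 + 0
= 1035

1035


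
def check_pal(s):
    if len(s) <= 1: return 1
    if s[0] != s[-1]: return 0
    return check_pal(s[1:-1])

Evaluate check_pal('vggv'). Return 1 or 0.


check_pal('vggv'): s[0]='v' == s[-1]='v' -> check check_pal('gg')
check_pal('gg'): s[0]='g' == s[-1]='g' -> check check_pal('')
check_pal(''): len <= 1 -> return 1  (base case)
Result: 1 (palindrome)

1


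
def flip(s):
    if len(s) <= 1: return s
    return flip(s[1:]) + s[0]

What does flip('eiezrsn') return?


flip('eiezrsn') = flip('iezrsn') + 'e'
flip('iezrsn') = flip('ezrsn') + 'i'
flip('ezrsn') = flip('zrsn') + 'e'
flip('zrsn') = flip('rsn') + 'z'
flip('rsn') = flip('sn') + 'r'
flip('sn') = flip('n') + 's'
flip('n') = 'n'  (base case)
Concatenating: 'n' + 's' + 'r' + 'z' + 'e' + 'i' + 'e' = 'nsrzeie'

nsrzeie


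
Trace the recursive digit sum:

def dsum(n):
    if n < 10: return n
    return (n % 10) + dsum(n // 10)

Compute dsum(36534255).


dsum(36534255) = 5 + dsum(3653425)
dsum(3653425) = 5 + dsum(365342)
dsum(365342) = 2 + dsum(36534)
dsum(36534) = 4 + dsum(3653)
dsum(3653) = 3 + dsum(365)
dsum(365) = 5 + dsum(36)
dsum(36) = 6 + dsum(3)
dsum(3) = 3  (base case)
Total: 5 + 5 + 2 + 4 + 3 + 5 + 6 + 3 = 33

33


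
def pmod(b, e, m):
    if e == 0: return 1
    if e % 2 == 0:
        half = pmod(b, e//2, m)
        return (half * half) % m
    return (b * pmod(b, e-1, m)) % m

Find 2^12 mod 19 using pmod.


pmod(2, 12, 19): e is even, compute pmod(2, 6, 19)
  pmod(2, 6, 19): e is even, compute pmod(2, 3, 19)
    pmod(2, 3, 19): e is odd, compute pmod(2, 2, 19)
      pmod(2, 2, 19): e is even, compute pmod(2, 1, 19)
        pmod(2, 1, 19): e is odd, compute pmod(2, 0, 19)
          pmod(2, 0, 19) = 1
        (2 * 1) % 19 = 2
      half=2, (2*2) % 19 = 4
    (2 * 4) % 19 = 8
  half=8, (8*8) % 19 = 7
half=7, (7*7) % 19 = 11

11


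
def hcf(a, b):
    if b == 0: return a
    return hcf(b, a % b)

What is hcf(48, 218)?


hcf(48, 218) = hcf(218, 48)
hcf(218, 48) = hcf(48, 26)
hcf(48, 26) = hcf(26, 22)
hcf(26, 22) = hcf(22, 4)
hcf(22, 4) = hcf(4, 2)
hcf(4, 2) = hcf(2, 0)
hcf(2, 0) = 2  (base case)

2


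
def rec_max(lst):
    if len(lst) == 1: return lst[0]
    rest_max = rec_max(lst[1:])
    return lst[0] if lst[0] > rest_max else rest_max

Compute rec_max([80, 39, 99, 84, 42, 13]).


rec_max([80, 39, 99, 84, 42, 13]): compare 80 with rec_max([39, 99, 84, 42, 13])
rec_max([39, 99, 84, 42, 13]): compare 39 with rec_max([99, 84, 42, 13])
rec_max([99, 84, 42, 13]): compare 99 with rec_max([84, 42, 13])
rec_max([84, 42, 13]): compare 84 with rec_max([42, 13])
rec_max([42, 13]): compare 42 with rec_max([13])
rec_max([13]) = 13  (base case)
Compare 42 with 13 -> 42
Compare 84 with 42 -> 84
Compare 99 with 84 -> 99
Compare 39 with 99 -> 99
Compare 80 with 99 -> 99

99


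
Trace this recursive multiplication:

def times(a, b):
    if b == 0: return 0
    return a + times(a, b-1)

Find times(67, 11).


times(67, 11) = 67 + times(67, 10)
times(67, 10) = 67 + times(67, 9)
times(67, 9) = 67 + times(67, 8)
times(67, 8) = 67 + times(67, 7)
times(67, 7) = 67 + times(67, 6)
times(67, 6) = 67 + times(67, 5)
times(67, 5) = 67 + times(67, 4)
times(67, 4) = 67 + times(67, 3)
times(67, 3) = 67 + times(67, 2)
times(67, 2) = 67 + times(67, 1)
times(67, 1) = 67 + times(67, 0)
times(67, 0) = 0  (base case)
Total: 67 + 67 + 67 + 67 + 67 + 67 + 67 + 67 + 67 + 67 + 67 + 0 = 737

737


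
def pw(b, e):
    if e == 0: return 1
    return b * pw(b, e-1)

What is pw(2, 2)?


pw(2, 2)
= 2 * pw(2, 1)
= 2 * 2 * pw(2, 0)
= 2 * 2 * 1
= 4

4


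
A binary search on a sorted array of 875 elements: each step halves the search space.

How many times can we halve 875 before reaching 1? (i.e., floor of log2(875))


875 / 2 = 437
437 / 2 = 218
218 / 2 = 109
109 / 2 = 54
54 / 2 = 27
27 / 2 = 13
13 / 2 = 6
6 / 2 = 3
3 / 2 = 1
Reached 1 after 9 halvings

9


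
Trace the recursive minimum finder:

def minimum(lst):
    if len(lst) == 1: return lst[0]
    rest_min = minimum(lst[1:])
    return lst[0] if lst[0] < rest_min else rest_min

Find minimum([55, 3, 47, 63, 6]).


minimum([55, 3, 47, 63, 6]): compare 55 with minimum([3, 47, 63, 6])
minimum([3, 47, 63, 6]): compare 3 with minimum([47, 63, 6])
minimum([47, 63, 6]): compare 47 with minimum([63, 6])
minimum([63, 6]): compare 63 with minimum([6])
minimum([6]) = 6  (base case)
Compare 63 with 6 -> 6
Compare 47 with 6 -> 6
Compare 3 with 6 -> 3
Compare 55 with 3 -> 3

3


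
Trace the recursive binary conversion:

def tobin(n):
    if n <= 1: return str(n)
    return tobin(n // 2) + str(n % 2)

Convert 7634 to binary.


tobin(7634) = tobin(3817) + '0'
tobin(3817) = tobin(1908) + '1'
tobin(1908) = tobin(954) + '0'
tobin(954) = tobin(477) + '0'
tobin(477) = tobin(238) + '1'
tobin(238) = tobin(119) + '0'
tobin(119) = tobin(59) + '1'
tobin(59) = tobin(29) + '1'
tobin(29) = tobin(14) + '1'
tobin(14) = tobin(7) + '0'
tobin(7) = tobin(3) + '1'
tobin(3) = tobin(1) + '1'
tobin(1) = '1'  (base case)
Concatenating: '1' + '1' + '1' + '0' + '1' + '1' + '1' + '0' + '1' + '0' + '0' + '1' + '0' = '1110111010010'

1110111010010


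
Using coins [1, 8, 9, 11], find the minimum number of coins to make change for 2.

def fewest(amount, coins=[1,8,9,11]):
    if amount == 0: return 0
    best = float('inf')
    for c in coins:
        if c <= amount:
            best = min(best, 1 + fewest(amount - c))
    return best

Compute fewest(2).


Building up with DP:
fewest(0) = 0
fewest(1) = min(1+fewest(0)=1+0=1) = 1
fewest(2) = min(1+fewest(1)=1+1=2) = 2

2


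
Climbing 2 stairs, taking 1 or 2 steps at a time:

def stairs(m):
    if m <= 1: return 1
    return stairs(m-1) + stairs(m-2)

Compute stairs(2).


Building up from base cases:
stairs(0) = 1
stairs(1) = 1
stairs(2) = stairs(1) + stairs(0) = 1 + 1 = 2

2


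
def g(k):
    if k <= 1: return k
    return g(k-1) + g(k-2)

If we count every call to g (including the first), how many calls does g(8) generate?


Let C(n) = total calls for g(n)
C(0) = 1, C(1) = 1
C(2) = 1 + C(1) + C(0) = 1 + 1 + 1 = 3
C(3) = 1 + C(2) + C(1) = 1 + 3 + 1 = 5
C(4) = 1 + C(3) + C(2) = 1 + 5 + 3 = 9
C(5) = 1 + C(4) + C(3) = 1 + 9 + 5 = 15
C(6) = 1 + C(5) + C(4) = 1 + 15 + 9 = 25
C(7) = 1 + C(6) + C(5) = 1 + 25 + 15 = 41
C(8) = 1 + C(7) + C(6) = 1 + 41 + 25 = 67

67


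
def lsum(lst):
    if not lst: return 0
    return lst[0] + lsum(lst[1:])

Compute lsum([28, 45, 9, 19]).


lsum([28, 45, 9, 19]) = 28 + lsum([45, 9, 19])
lsum([45, 9, 19]) = 45 + lsum([9, 19])
lsum([9, 19]) = 9 + lsum([19])
lsum([19]) = 19 + lsum([])
lsum([]) = 0  (base case)
Total: 28 + 45 + 9 + 19 + 0 = 101

101


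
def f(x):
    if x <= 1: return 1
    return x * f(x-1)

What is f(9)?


f(9)
= 9 * f(8)
= 9 * 8 * f(7)
= 9 * 8 * 7 * f(6)
= 9 * 8 * 7 * 6 * f(5)
= 9 * 8 * 7 * 6 * 5 * f(4)
= 9 * 8 * 7 * 6 * 5 * 4 * f(3)
= 9 * 8 * 7 * 6 * 5 * 4 * 3 * f(2)
= 9 * 8 * 7 * 6 * 5 * 4 * 3 * 2 * f(1)
= 9 * 8 * 7 * 6 * 5 * 4 * 3 * 2 * 1
= 362880

362880


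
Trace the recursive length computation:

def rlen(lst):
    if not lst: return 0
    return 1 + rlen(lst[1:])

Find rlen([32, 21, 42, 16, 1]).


rlen([32, 21, 42, 16, 1]) = 1 + rlen([21, 42, 16, 1])
rlen([21, 42, 16, 1]) = 1 + rlen([42, 16, 1])
rlen([42, 16, 1]) = 1 + rlen([16, 1])
rlen([16, 1]) = 1 + rlen([1])
rlen([1]) = 1 + rlen([])
rlen([]) = 0  (base case)
Unwinding: 1 + 1 + 1 + 1 + 1 + 0 = 5

5


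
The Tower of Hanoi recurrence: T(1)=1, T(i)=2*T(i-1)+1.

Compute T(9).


T(9) = 2 * T(8) + 1
T(8) = 2 * T(7) + 1
T(7) = 2 * T(6) + 1
T(6) = 2 * T(5) + 1
T(5) = 2 * T(4) + 1
T(4) = 2 * T(3) + 1
T(3) = 2 * T(2) + 1
T(2) = 2 * T(1) + 1
T(1) = 1  (base case)
T(2) = 2 * 1 + 1 = 3
T(3) = 2 * 3 + 1 = 7
T(4) = 2 * 7 + 1 = 15
T(5) = 2 * 15 + 1 = 31
T(6) = 2 * 31 + 1 = 63
T(7) = 2 * 63 + 1 = 127
T(8) = 2 * 127 + 1 = 255
T(9) = 2 * 255 + 1 = 511

511


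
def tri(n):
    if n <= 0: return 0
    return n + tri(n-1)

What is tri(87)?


tri(87)
= 87 + 86 + 85 + 84 + 83 + 82 + 81 + 80 + 79 + 78 + 77 + 76 + 75 + 74 + 73 + 72 + 71 + 70 + 69 + 68 + 67 + 66 + 65 + 64 + 63 + 62 + 61 + 60 + 59 + 58 + 57 + 56 + 55 + 54 + 53 + 52 + 51 + 50 + 49 + 48 + 47 + 46 + 45 + 44 + 43 + 42 + 41 + 40 + 39 + 38 + 37 + 36 + 35 + 34 + 33 + 32 + 31 + 30 + 29 + 28 + 27 + 26 + 25 + 24 + 23 + 22 + 21 + 20 + 19 + 18 + 17 + 16 + 15 + 14 + 13 + 12 + 11 + 10 + 9 + 8 + 7 + 6 + 5 + 4 + 3 + 2 + 1 + tri(0)
= 87 + 86 + 85 + 84 + 83 + 82 + 81 + 80 + 79 + 78 + 77 + 76 + 75 + 74 + 73 + 72 + 71 + 70 + 69 + 68 + 67 + 66 + 65 + 64 + 63 + 62 + 61 + 60 + 59 + 58 + 57 + 56 + 55 + 54 + 53 + 52 + 51 + 50 + 49 + 48 + 47 + 46 + 45 + 44 + 43 + 42 + 41 + 40 + 39 + 38 + 37 + 36 + 35 + 34 + 33 + 32 + 31 + 30 + 29 + 28 + 27 + 26 + 25 + 24 + 23 + 22 + 21 + 20 + 19 + 18 + 17 + 16 + 15 + 14 + 13 + 12 + 11 + 10 + 9 + 8 + 7 + 6 + 5 + 4 + 3 + 2 + 1 + 0
= 3828

3828


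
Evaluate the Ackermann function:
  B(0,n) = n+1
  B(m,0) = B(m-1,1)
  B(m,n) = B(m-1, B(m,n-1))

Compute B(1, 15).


B(1, 15) = B(0, B(1, 14))
  B(1, 14) = B(0, B(1, 13))
    B(1, 13) = B(0, B(1, 12))
      B(1, 12) = B(0, B(1, 11))
        B(1, 11) = B(0, B(1, 10))
          B(1, 10) = B(0, B(1, 9))
          B(1, 9) = B(0, B(1, 8))
          B(1, 8) = B(0, B(1, 7))
          B(1, 7) = B(0, B(1, 6))
          B(1, 6) = B(0, B(1, 5))
          B(1, 5) = B(0, B(1, 4))
          B(1, 4) = B(0, B(1, 3))
          B(1, 3) = B(0, B(1, 2))
          B(1, 2) = B(0, B(1, 1))
          B(1, 1) = B(0, B(1, 0))
          B(1, 0) = B(0, 1)
          B(0, 1) = 2
            = B(0, 2)
          B(0, 2) = 3
            = B(0, 3)
          B(0, 3) = 4
            = B(0, 4)
          B(0, 4) = 5
            = B(0, 5)
          B(0, 5) = 6
... (trace truncated)
Result: B(1, 15) = 17

17


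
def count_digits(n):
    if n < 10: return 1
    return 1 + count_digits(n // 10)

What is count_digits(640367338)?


count_digits(640367338) = 1 + count_digits(64036733)
count_digits(64036733) = 1 + count_digits(6403673)
count_digits(6403673) = 1 + count_digits(640367)
count_digits(640367) = 1 + count_digits(64036)
count_digits(64036) = 1 + count_digits(6403)
count_digits(6403) = 1 + count_digits(640)
count_digits(640) = 1 + count_digits(64)
count_digits(64) = 1 + count_digits(6)
count_digits(6) = 1  (base case: 6 < 10)
Unwinding: 1 + 1 + 1 + 1 + 1 + 1 + 1 + 1 + 1 = 9

9


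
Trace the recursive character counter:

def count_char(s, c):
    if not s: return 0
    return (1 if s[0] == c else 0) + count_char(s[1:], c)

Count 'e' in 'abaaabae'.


s[0]='a' != 'e' -> 0
s[0]='b' != 'e' -> 0
s[0]='a' != 'e' -> 0
s[0]='a' != 'e' -> 0
s[0]='a' != 'e' -> 0
s[0]='b' != 'e' -> 0
s[0]='a' != 'e' -> 0
s[0]='e' == 'e' -> 1
Sum: 0 + 0 + 0 + 0 + 0 + 0 + 0 + 1 = 1

1


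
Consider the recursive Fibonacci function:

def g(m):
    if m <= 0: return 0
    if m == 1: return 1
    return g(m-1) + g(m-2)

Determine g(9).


Computing g(9) bottom-up:
g(0) = 0
g(1) = 1
g(2) = g(1) + g(0) = 1 + 0 = 1
g(3) = g(2) + g(1) = 1 + 1 = 2
g(4) = g(3) + g(2) = 2 + 1 = 3
g(5) = g(4) + g(3) = 3 + 2 = 5
g(6) = g(5) + g(4) = 5 + 3 = 8
g(7) = g(6) + g(5) = 8 + 5 = 13
g(8) = g(7) + g(6) = 13 + 8 = 21
g(9) = g(8) + g(7) = 21 + 13 = 34

34


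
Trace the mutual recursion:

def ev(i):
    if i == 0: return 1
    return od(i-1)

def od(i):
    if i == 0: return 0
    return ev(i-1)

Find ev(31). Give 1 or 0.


ev(31) = od(30)
od(30) = ev(29)
ev(29) = od(28)
od(28) = ev(27)
ev(27) = od(26)
od(26) = ev(25)
ev(25) = od(24)
od(24) = ev(23)
ev(23) = od(22)
od(22) = ev(21)
ev(21) = od(20)
od(20) = ev(19)
ev(19) = od(18)
od(18) = ev(17)
ev(17) = od(16)
od(16) = ev(15)
ev(15) = od(14)
od(14) = ev(13)
ev(13) = od(12)
od(12) = ev(11)
ev(11) = od(10)
od(10) = ev(9)
ev(9) = od(8)
od(8) = ev(7)
ev(7) = od(6)
od(6) = ev(5)
ev(5) = od(4)
od(4) = ev(3)
ev(3) = od(2)
od(2) = ev(1)
ev(1) = od(0)
od(0) = 0  (base case)
Result: 0

0


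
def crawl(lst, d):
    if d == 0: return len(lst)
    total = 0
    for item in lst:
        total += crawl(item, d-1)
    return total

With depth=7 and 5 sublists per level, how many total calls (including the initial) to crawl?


At depth 0 (root): 1 call
At depth 1: each of 1 parents calls crawl on 5 children = 5 calls
At depth 2: each of 5 parents calls crawl on 5 children = 25 calls
At depth 3: each of 25 parents calls crawl on 5 children = 125 calls
At depth 4: each of 125 parents calls crawl on 5 children = 625 calls
At depth 5: each of 625 parents calls crawl on 5 children = 3125 calls
At depth 6: each of 3125 parents calls crawl on 5 children = 15625 calls
At depth 7: each of 15625 parents calls crawl on 5 children = 78125 calls
Total: 1 + 5 + 25 + 125 + 625 + 3125 + 15625 + 78125 = 97656

97656


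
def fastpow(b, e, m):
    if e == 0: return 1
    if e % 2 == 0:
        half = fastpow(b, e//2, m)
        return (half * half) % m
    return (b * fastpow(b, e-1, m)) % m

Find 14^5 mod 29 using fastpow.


fastpow(14, 5, 29): e is odd, compute fastpow(14, 4, 29)
  fastpow(14, 4, 29): e is even, compute fastpow(14, 2, 29)
    fastpow(14, 2, 29): e is even, compute fastpow(14, 1, 29)
      fastpow(14, 1, 29): e is odd, compute fastpow(14, 0, 29)
        fastpow(14, 0, 29) = 1
      (14 * 1) % 29 = 14
    half=14, (14*14) % 29 = 22
  half=22, (22*22) % 29 = 20
(14 * 20) % 29 = 19

19


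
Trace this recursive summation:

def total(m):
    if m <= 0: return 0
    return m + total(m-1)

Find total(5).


total(5)
= 5 + 4 + 3 + 2 + 1 + total(0)
= 5 + 4 + 3 + 2 + 1 + 0
= 15

15


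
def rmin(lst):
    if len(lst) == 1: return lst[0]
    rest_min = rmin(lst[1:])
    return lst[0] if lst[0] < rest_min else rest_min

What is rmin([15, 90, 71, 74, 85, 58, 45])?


rmin([15, 90, 71, 74, 85, 58, 45]): compare 15 with rmin([90, 71, 74, 85, 58, 45])
rmin([90, 71, 74, 85, 58, 45]): compare 90 with rmin([71, 74, 85, 58, 45])
rmin([71, 74, 85, 58, 45]): compare 71 with rmin([74, 85, 58, 45])
rmin([74, 85, 58, 45]): compare 74 with rmin([85, 58, 45])
rmin([85, 58, 45]): compare 85 with rmin([58, 45])
rmin([58, 45]): compare 58 with rmin([45])
rmin([45]) = 45  (base case)
Compare 58 with 45 -> 45
Compare 85 with 45 -> 45
Compare 74 with 45 -> 45
Compare 71 with 45 -> 45
Compare 90 with 45 -> 45
Compare 15 with 45 -> 15

15


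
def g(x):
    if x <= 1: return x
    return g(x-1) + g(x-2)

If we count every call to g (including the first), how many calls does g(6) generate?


Let C(n) = total calls for g(n)
C(0) = 1, C(1) = 1
C(2) = 1 + C(1) + C(0) = 1 + 1 + 1 = 3
C(3) = 1 + C(2) + C(1) = 1 + 3 + 1 = 5
C(4) = 1 + C(3) + C(2) = 1 + 5 + 3 = 9
C(5) = 1 + C(4) + C(3) = 1 + 9 + 5 = 15
C(6) = 1 + C(5) + C(4) = 1 + 15 + 9 = 25

25


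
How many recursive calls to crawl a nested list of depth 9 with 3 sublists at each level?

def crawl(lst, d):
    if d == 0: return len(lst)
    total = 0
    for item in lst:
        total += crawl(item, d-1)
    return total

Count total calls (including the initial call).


At depth 0 (root): 1 call
At depth 1: each of 1 parents calls crawl on 3 children = 3 calls
At depth 2: each of 3 parents calls crawl on 3 children = 9 calls
At depth 3: each of 9 parents calls crawl on 3 children = 27 calls
At depth 4: each of 27 parents calls crawl on 3 children = 81 calls
At depth 5: each of 81 parents calls crawl on 3 children = 243 calls
At depth 6: each of 243 parents calls crawl on 3 children = 729 calls
At depth 7: each of 729 parents calls crawl on 3 children = 2187 calls
At depth 8: each of 2187 parents calls crawl on 3 children = 6561 calls
At depth 9: each of 6561 parents calls crawl on 3 children = 19683 calls
Total: 1 + 3 + 9 + 27 + 81 + 243 + 729 + 2187 + 6561 + 19683 = 29524

29524


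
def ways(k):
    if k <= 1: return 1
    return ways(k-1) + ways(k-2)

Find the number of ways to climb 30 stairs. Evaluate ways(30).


Building up from base cases:
ways(0) = 1
ways(1) = 1
ways(2) = ways(1) + ways(0) = 1 + 1 = 2
ways(3) = ways(2) + ways(1) = 2 + 1 = 3
ways(4) = ways(3) + ways(2) = 3 + 2 = 5
ways(5) = ways(4) + ways(3) = 5 + 3 = 8
ways(6) = ways(5) + ways(4) = 8 + 5 = 13
ways(7) = ways(6) + ways(5) = 13 + 8 = 21
ways(8) = ways(7) + ways(6) = 21 + 13 = 34
ways(9) = ways(8) + ways(7) = 34 + 21 = 55
ways(10) = ways(9) + ways(8) = 55 + 34 = 89
ways(11) = ways(10) + ways(9) = 89 + 55 = 144
ways(12) = ways(11) + ways(10) = 144 + 89 = 233
ways(13) = ways(12) + ways(11) = 233 + 144 = 377
ways(14) = ways(13) + ways(12) = 377 + 233 = 610
ways(15) = ways(14) + ways(13) = 610 + 377 = 987
ways(16) = ways(15) + ways(14) = 987 + 610 = 1597
ways(17) = ways(16) + ways(15) = 1597 + 987 = 2584
ways(18) = ways(17) + ways(16) = 2584 + 1597 = 4181
ways(19) = ways(18) + ways(17) = 4181 + 2584 = 6765
ways(20) = ways(19) + ways(18) = 6765 + 4181 = 10946
ways(21) = ways(20) + ways(19) = 10946 + 6765 = 17711
ways(22) = ways(21) + ways(20) = 17711 + 10946 = 28657
ways(23) = ways(22) + ways(21) = 28657 + 17711 = 46368
ways(24) = ways(23) + ways(22) = 46368 + 28657 = 75025
ways(25) = ways(24) + ways(23) = 75025 + 46368 = 121393
ways(26) = ways(25) + ways(24) = 121393 + 75025 = 196418
ways(27) = ways(26) + ways(25) = 196418 + 121393 = 317811
ways(28) = ways(27) + ways(26) = 317811 + 196418 = 514229
ways(29) = ways(28) + ways(27) = 514229 + 317811 = 832040
ways(30) = ways(29) + ways(28) = 832040 + 514229 = 1346269

1346269


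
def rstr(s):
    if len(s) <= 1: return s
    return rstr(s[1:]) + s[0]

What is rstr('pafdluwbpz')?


rstr('pafdluwbpz') = rstr('afdluwbpz') + 'p'
rstr('afdluwbpz') = rstr('fdluwbpz') + 'a'
rstr('fdluwbpz') = rstr('dluwbpz') + 'f'
rstr('dluwbpz') = rstr('luwbpz') + 'd'
rstr('luwbpz') = rstr('uwbpz') + 'l'
rstr('uwbpz') = rstr('wbpz') + 'u'
rstr('wbpz') = rstr('bpz') + 'w'
rstr('bpz') = rstr('pz') + 'b'
rstr('pz') = rstr('z') + 'p'
rstr('z') = 'z'  (base case)
Concatenating: 'z' + 'p' + 'b' + 'w' + 'u' + 'l' + 'd' + 'f' + 'a' + 'p' = 'zpbwuldfap'

zpbwuldfap


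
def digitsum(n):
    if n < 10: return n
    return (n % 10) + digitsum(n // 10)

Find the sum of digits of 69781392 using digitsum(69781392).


digitsum(69781392) = 2 + digitsum(6978139)
digitsum(6978139) = 9 + digitsum(697813)
digitsum(697813) = 3 + digitsum(69781)
digitsum(69781) = 1 + digitsum(6978)
digitsum(6978) = 8 + digitsum(697)
digitsum(697) = 7 + digitsum(69)
digitsum(69) = 9 + digitsum(6)
digitsum(6) = 6  (base case)
Total: 2 + 9 + 3 + 1 + 8 + 7 + 9 + 6 = 45

45


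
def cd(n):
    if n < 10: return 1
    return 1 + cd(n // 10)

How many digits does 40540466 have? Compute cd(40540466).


cd(40540466) = 1 + cd(4054046)
cd(4054046) = 1 + cd(405404)
cd(405404) = 1 + cd(40540)
cd(40540) = 1 + cd(4054)
cd(4054) = 1 + cd(405)
cd(405) = 1 + cd(40)
cd(40) = 1 + cd(4)
cd(4) = 1  (base case: 4 < 10)
Unwinding: 1 + 1 + 1 + 1 + 1 + 1 + 1 + 1 = 8

8


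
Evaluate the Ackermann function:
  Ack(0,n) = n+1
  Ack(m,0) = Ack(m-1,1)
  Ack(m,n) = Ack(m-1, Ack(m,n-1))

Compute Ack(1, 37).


Ack(1, 37) = Ack(0, Ack(1, 36))
  Ack(1, 36) = Ack(0, Ack(1, 35))
    Ack(1, 35) = Ack(0, Ack(1, 34))
      Ack(1, 34) = Ack(0, Ack(1, 33))
        Ack(1, 33) = Ack(0, Ack(1, 32))
          Ack(1, 32) = Ack(0, Ack(1, 31))
          Ack(1, 31) = Ack(0, Ack(1, 30))
          Ack(1, 30) = Ack(0, Ack(1, 29))
          Ack(1, 29) = Ack(0, Ack(1, 28))
          Ack(1, 28) = Ack(0, Ack(1, 27))
          Ack(1, 27) = Ack(0, Ack(1, 26))
          Ack(1, 26) = Ack(0, Ack(1, 25))
          Ack(1, 25) = Ack(0, Ack(1, 24))
          Ack(1, 24) = Ack(0, Ack(1, 23))
          Ack(1, 23) = Ack(0, Ack(1, 22))
          Ack(1, 22) = Ack(0, Ack(1, 21))
          Ack(1, 21) = Ack(0, Ack(1, 20))
          Ack(1, 20) = Ack(0, Ack(1, 19))
          Ack(1, 19) = Ack(0, Ack(1, 18))
          Ack(1, 18) = Ack(0, Ack(1, 17))
          Ack(1, 17) = Ack(0, Ack(1, 16))
          Ack(1, 16) = Ack(0, Ack(1, 15))
          Ack(1, 15) = Ack(0, Ack(1, 14))
          Ack(1, 14) = Ack(0, Ack(1, 13))
          Ack(1, 13) = Ack(0, Ack(1, 12))
... (trace truncated)
Result: Ack(1, 37) = 39

39


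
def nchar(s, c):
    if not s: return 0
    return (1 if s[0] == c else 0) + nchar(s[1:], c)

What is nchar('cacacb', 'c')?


s[0]='c' == 'c' -> 1
s[0]='a' != 'c' -> 0
s[0]='c' == 'c' -> 1
s[0]='a' != 'c' -> 0
s[0]='c' == 'c' -> 1
s[0]='b' != 'c' -> 0
Sum: 1 + 0 + 1 + 0 + 1 + 0 = 3

3


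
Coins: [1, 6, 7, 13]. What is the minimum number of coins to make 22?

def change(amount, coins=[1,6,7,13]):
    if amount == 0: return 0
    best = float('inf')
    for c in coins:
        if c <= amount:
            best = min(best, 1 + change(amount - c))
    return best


Building up with DP:
change(0) = 0
change(1) = min(1+change(0)=1+0=1) = 1
change(2) = min(1+change(1)=1+1=2) = 2
change(3) = min(1+change(2)=1+2=3) = 3
change(4) = min(1+change(3)=1+3=4) = 4
change(5) = min(1+change(4)=1+4=5) = 5
change(6) = min(1+change(5)=1+5=6, 1+change(0)=1+0=1) = 1
change(7) = min(1+change(6)=1+1=2, 1+change(1)=1+1=2, 1+change(0)=1+0=1) = 1
change(8) = min(1+change(7)=1+1=2, 1+change(2)=1+2=3, 1+change(1)=1+1=2) = 2
change(9) = min(1+change(8)=1+2=3, 1+change(3)=1+3=4, 1+change(2)=1+2=3) = 3
change(10) = min(1+change(9)=1+3=4, 1+change(4)=1+4=5, 1+change(3)=1+3=4) = 4
change(11) = min(1+change(10)=1+4=5, 1+change(5)=1+5=6, 1+change(4)=1+4=5) = 5
change(12) = min(1+change(11)=1+5=6, 1+change(6)=1+1=2, 1+change(5)=1+5=6) = 2
change(13) = min(1+change(12)=1+2=3, 1+change(7)=1+1=2, 1+change(6)=1+1=2, 1+change(0)=1+0=1) = 1
change(14) = min(1+change(13)=1+1=2, 1+change(8)=1+2=3, 1+change(7)=1+1=2, 1+change(1)=1+1=2) = 2
change(15) = min(1+change(14)=1+2=3, 1+change(9)=1+3=4, 1+change(8)=1+2=3, 1+change(2)=1+2=3) = 3
change(16) = min(1+change(15)=1+3=4, 1+change(10)=1+4=5, 1+change(9)=1+3=4, 1+change(3)=1+3=4) = 4
change(17) = min(1+change(16)=1+4=5, 1+change(11)=1+5=6, 1+change(10)=1+4=5, 1+change(4)=1+4=5) = 5
change(18) = min(1+change(17)=1+5=6, 1+change(12)=1+2=3, 1+change(11)=1+5=6, 1+change(5)=1+5=6) = 3
change(19) = min(1+change(18)=1+3=4, 1+change(13)=1+1=2, 1+change(12)=1+2=3, 1+change(6)=1+1=2) = 2
change(20) = min(1+change(19)=1+2=3, 1+change(14)=1+2=3, 1+change(13)=1+1=2, 1+change(7)=1+1=2) = 2
change(21) = min(1+change(20)=1+2=3, 1+change(15)=1+3=4, 1+change(14)=1+2=3, 1+change(8)=1+2=3) = 3
change(22) = min(1+change(21)=1+3=4, 1+change(16)=1+4=5, 1+change(15)=1+3=4, 1+change(9)=1+3=4) = 4

4


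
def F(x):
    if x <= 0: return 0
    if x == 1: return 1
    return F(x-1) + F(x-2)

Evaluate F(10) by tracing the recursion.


Computing F(10) bottom-up:
F(0) = 0
F(1) = 1
F(2) = F(1) + F(0) = 1 + 0 = 1
F(3) = F(2) + F(1) = 1 + 1 = 2
F(4) = F(3) + F(2) = 2 + 1 = 3
F(5) = F(4) + F(3) = 3 + 2 = 5
F(6) = F(5) + F(4) = 5 + 3 = 8
F(7) = F(6) + F(5) = 8 + 5 = 13
F(8) = F(7) + F(6) = 13 + 8 = 21
F(9) = F(8) + F(7) = 21 + 13 = 34
F(10) = F(9) + F(8) = 34 + 21 = 55

55


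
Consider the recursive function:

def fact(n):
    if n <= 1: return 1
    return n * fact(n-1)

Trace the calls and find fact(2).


fact(2)
= 2 * fact(1)
= 2 * 1
= 2

2


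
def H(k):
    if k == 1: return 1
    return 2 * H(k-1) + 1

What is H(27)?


H(27) = 2 * H(26) + 1
H(26) = 2 * H(25) + 1
H(25) = 2 * H(24) + 1
H(24) = 2 * H(23) + 1
H(23) = 2 * H(22) + 1
H(22) = 2 * H(21) + 1
H(21) = 2 * H(20) + 1
H(20) = 2 * H(19) + 1
H(19) = 2 * H(18) + 1
H(18) = 2 * H(17) + 1
H(17) = 2 * H(16) + 1
H(16) = 2 * H(15) + 1
H(15) = 2 * H(14) + 1
H(14) = 2 * H(13) + 1
H(13) = 2 * H(12) + 1
H(12) = 2 * H(11) + 1
H(11) = 2 * H(10) + 1
H(10) = 2 * H(9) + 1
H(9) = 2 * H(8) + 1
H(8) = 2 * H(7) + 1
H(7) = 2 * H(6) + 1
H(6) = 2 * H(5) + 1
H(5) = 2 * H(4) + 1
H(4) = 2 * H(3) + 1
H(3) = 2 * H(2) + 1
H(2) = 2 * H(1) + 1
H(1) = 1  (base case)
H(2) = 2 * 1 + 1 = 3
H(3) = 2 * 3 + 1 = 7
H(4) = 2 * 7 + 1 = 15
H(5) = 2 * 15 + 1 = 31
H(6) = 2 * 31 + 1 = 63
H(7) = 2 * 63 + 1 = 127
H(8) = 2 * 127 + 1 = 255
H(9) = 2 * 255 + 1 = 511
H(10) = 2 * 511 + 1 = 1023
H(11) = 2 * 1023 + 1 = 2047
H(12) = 2 * 2047 + 1 = 4095
H(13) = 2 * 4095 + 1 = 8191
H(14) = 2 * 8191 + 1 = 16383
H(15) = 2 * 16383 + 1 = 32767
H(16) = 2 * 32767 + 1 = 65535
H(17) = 2 * 65535 + 1 = 131071
H(18) = 2 * 131071 + 1 = 262143
H(19) = 2 * 262143 + 1 = 524287
H(20) = 2 * 524287 + 1 = 1048575
H(21) = 2 * 1048575 + 1 = 2097151
H(22) = 2 * 2097151 + 1 = 4194303
H(23) = 2 * 4194303 + 1 = 8388607
H(24) = 2 * 8388607 + 1 = 16777215
H(25) = 2 * 16777215 + 1 = 33554431
H(26) = 2 * 33554431 + 1 = 67108863
H(27) = 2 * 67108863 + 1 = 134217727

134217727


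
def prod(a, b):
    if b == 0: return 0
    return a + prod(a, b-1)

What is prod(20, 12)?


prod(20, 12) = 20 + prod(20, 11)
prod(20, 11) = 20 + prod(20, 10)
prod(20, 10) = 20 + prod(20, 9)
prod(20, 9) = 20 + prod(20, 8)
prod(20, 8) = 20 + prod(20, 7)
prod(20, 7) = 20 + prod(20, 6)
prod(20, 6) = 20 + prod(20, 5)
prod(20, 5) = 20 + prod(20, 4)
prod(20, 4) = 20 + prod(20, 3)
prod(20, 3) = 20 + prod(20, 2)
prod(20, 2) = 20 + prod(20, 1)
prod(20, 1) = 20 + prod(20, 0)
prod(20, 0) = 0  (base case)
Total: 20 + 20 + 20 + 20 + 20 + 20 + 20 + 20 + 20 + 20 + 20 + 20 + 0 = 240

240


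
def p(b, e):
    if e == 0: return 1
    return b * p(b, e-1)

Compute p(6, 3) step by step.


p(6, 3)
= 6 * p(6, 2)
= 6 * 6 * p(6, 1)
= 6 * 6 * 6 * p(6, 0)
= 6 * 6 * 6 * 1
= 216

216


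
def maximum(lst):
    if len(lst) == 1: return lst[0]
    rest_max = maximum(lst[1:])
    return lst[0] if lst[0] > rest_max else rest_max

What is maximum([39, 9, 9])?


maximum([39, 9, 9]): compare 39 with maximum([9, 9])
maximum([9, 9]): compare 9 with maximum([9])
maximum([9]) = 9  (base case)
Compare 9 with 9 -> 9
Compare 39 with 9 -> 39

39


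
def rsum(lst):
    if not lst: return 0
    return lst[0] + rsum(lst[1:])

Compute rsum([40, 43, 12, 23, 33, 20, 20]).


rsum([40, 43, 12, 23, 33, 20, 20]) = 40 + rsum([43, 12, 23, 33, 20, 20])
rsum([43, 12, 23, 33, 20, 20]) = 43 + rsum([12, 23, 33, 20, 20])
rsum([12, 23, 33, 20, 20]) = 12 + rsum([23, 33, 20, 20])
rsum([23, 33, 20, 20]) = 23 + rsum([33, 20, 20])
rsum([33, 20, 20]) = 33 + rsum([20, 20])
rsum([20, 20]) = 20 + rsum([20])
rsum([20]) = 20 + rsum([])
rsum([]) = 0  (base case)
Total: 40 + 43 + 12 + 23 + 33 + 20 + 20 + 0 = 191

191


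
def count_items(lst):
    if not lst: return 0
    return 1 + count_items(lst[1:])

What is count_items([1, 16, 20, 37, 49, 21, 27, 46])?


count_items([1, 16, 20, 37, 49, 21, 27, 46]) = 1 + count_items([16, 20, 37, 49, 21, 27, 46])
count_items([16, 20, 37, 49, 21, 27, 46]) = 1 + count_items([20, 37, 49, 21, 27, 46])
count_items([20, 37, 49, 21, 27, 46]) = 1 + count_items([37, 49, 21, 27, 46])
count_items([37, 49, 21, 27, 46]) = 1 + count_items([49, 21, 27, 46])
count_items([49, 21, 27, 46]) = 1 + count_items([21, 27, 46])
count_items([21, 27, 46]) = 1 + count_items([27, 46])
count_items([27, 46]) = 1 + count_items([46])
count_items([46]) = 1 + count_items([])
count_items([]) = 0  (base case)
Unwinding: 1 + 1 + 1 + 1 + 1 + 1 + 1 + 1 + 0 = 8

8


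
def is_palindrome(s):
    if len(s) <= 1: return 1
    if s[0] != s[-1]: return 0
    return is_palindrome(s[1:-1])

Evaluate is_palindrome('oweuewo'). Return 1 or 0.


is_palindrome('oweuewo'): s[0]='o' == s[-1]='o' -> check is_palindrome('weuew')
is_palindrome('weuew'): s[0]='w' == s[-1]='w' -> check is_palindrome('eue')
is_palindrome('eue'): s[0]='e' == s[-1]='e' -> check is_palindrome('u')
is_palindrome('u'): len <= 1 -> return 1  (base case)
Result: 1 (palindrome)

1


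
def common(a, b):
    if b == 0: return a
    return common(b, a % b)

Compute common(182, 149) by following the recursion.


common(182, 149) = common(149, 33)
common(149, 33) = common(33, 17)
common(33, 17) = common(17, 16)
common(17, 16) = common(16, 1)
common(16, 1) = common(1, 0)
common(1, 0) = 1  (base case)

1


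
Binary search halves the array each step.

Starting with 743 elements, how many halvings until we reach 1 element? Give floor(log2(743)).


743 / 2 = 371
371 / 2 = 185
185 / 2 = 92
92 / 2 = 46
46 / 2 = 23
23 / 2 = 11
11 / 2 = 5
5 / 2 = 2
2 / 2 = 1
Reached 1 after 9 halvings

9


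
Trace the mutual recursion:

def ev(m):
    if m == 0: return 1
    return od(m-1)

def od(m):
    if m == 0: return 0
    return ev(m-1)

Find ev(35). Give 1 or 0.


ev(35) = od(34)
od(34) = ev(33)
ev(33) = od(32)
od(32) = ev(31)
ev(31) = od(30)
od(30) = ev(29)
ev(29) = od(28)
od(28) = ev(27)
ev(27) = od(26)
od(26) = ev(25)
ev(25) = od(24)
od(24) = ev(23)
ev(23) = od(22)
od(22) = ev(21)
ev(21) = od(20)
od(20) = ev(19)
ev(19) = od(18)
od(18) = ev(17)
ev(17) = od(16)
od(16) = ev(15)
ev(15) = od(14)
od(14) = ev(13)
ev(13) = od(12)
od(12) = ev(11)
ev(11) = od(10)
od(10) = ev(9)
ev(9) = od(8)
od(8) = ev(7)
ev(7) = od(6)
od(6) = ev(5)
ev(5) = od(4)
od(4) = ev(3)
ev(3) = od(2)
od(2) = ev(1)
ev(1) = od(0)
od(0) = 0  (base case)
Result: 0

0


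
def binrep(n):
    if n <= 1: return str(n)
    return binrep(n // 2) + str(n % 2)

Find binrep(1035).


binrep(1035) = binrep(517) + '1'
binrep(517) = binrep(258) + '1'
binrep(258) = binrep(129) + '0'
binrep(129) = binrep(64) + '1'
binrep(64) = binrep(32) + '0'
binrep(32) = binrep(16) + '0'
binrep(16) = binrep(8) + '0'
binrep(8) = binrep(4) + '0'
binrep(4) = binrep(2) + '0'
binrep(2) = binrep(1) + '0'
binrep(1) = '1'  (base case)
Concatenating: '1' + '0' + '0' + '0' + '0' + '0' + '0' + '1' + '0' + '1' + '1' = '10000001011'

10000001011


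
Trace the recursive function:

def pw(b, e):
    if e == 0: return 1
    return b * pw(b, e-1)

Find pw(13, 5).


pw(13, 5)
= 13 * pw(13, 4)
= 13 * 13 * pw(13, 3)
= 13 * 13 * 13 * pw(13, 2)
= 13 * 13 * 13 * 13 * pw(13, 1)
= 13 * 13 * 13 * 13 * 13 * pw(13, 0)
= 13 * 13 * 13 * 13 * 13 * 1
= 371293

371293


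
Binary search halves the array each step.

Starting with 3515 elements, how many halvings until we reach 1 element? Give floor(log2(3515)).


3515 / 2 = 1757
1757 / 2 = 878
878 / 2 = 439
439 / 2 = 219
219 / 2 = 109
109 / 2 = 54
54 / 2 = 27
27 / 2 = 13
13 / 2 = 6
6 / 2 = 3
3 / 2 = 1
Reached 1 after 11 halvings

11


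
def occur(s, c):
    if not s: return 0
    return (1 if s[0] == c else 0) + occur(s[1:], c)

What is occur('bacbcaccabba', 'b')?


s[0]='b' == 'b' -> 1
s[0]='a' != 'b' -> 0
s[0]='c' != 'b' -> 0
s[0]='b' == 'b' -> 1
s[0]='c' != 'b' -> 0
s[0]='a' != 'b' -> 0
s[0]='c' != 'b' -> 0
s[0]='c' != 'b' -> 0
s[0]='a' != 'b' -> 0
s[0]='b' == 'b' -> 1
s[0]='b' == 'b' -> 1
s[0]='a' != 'b' -> 0
Sum: 1 + 0 + 0 + 1 + 0 + 0 + 0 + 0 + 0 + 1 + 1 + 0 = 4

4


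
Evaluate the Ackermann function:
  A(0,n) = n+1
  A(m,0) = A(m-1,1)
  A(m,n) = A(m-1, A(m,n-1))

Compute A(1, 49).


A(1, 49) = A(0, A(1, 48))
  A(1, 48) = A(0, A(1, 47))
    A(1, 47) = A(0, A(1, 46))
      A(1, 46) = A(0, A(1, 45))
        A(1, 45) = A(0, A(1, 44))
          A(1, 44) = A(0, A(1, 43))
          A(1, 43) = A(0, A(1, 42))
          A(1, 42) = A(0, A(1, 41))
          A(1, 41) = A(0, A(1, 40))
          A(1, 40) = A(0, A(1, 39))
          A(1, 39) = A(0, A(1, 38))
          A(1, 38) = A(0, A(1, 37))
          A(1, 37) = A(0, A(1, 36))
          A(1, 36) = A(0, A(1, 35))
          A(1, 35) = A(0, A(1, 34))
          A(1, 34) = A(0, A(1, 33))
          A(1, 33) = A(0, A(1, 32))
          A(1, 32) = A(0, A(1, 31))
          A(1, 31) = A(0, A(1, 30))
          A(1, 30) = A(0, A(1, 29))
          A(1, 29) = A(0, A(1, 28))
          A(1, 28) = A(0, A(1, 27))
          A(1, 27) = A(0, A(1, 26))
          A(1, 26) = A(0, A(1, 25))
          A(1, 25) = A(0, A(1, 24))
... (trace truncated)
Result: A(1, 49) = 51

51


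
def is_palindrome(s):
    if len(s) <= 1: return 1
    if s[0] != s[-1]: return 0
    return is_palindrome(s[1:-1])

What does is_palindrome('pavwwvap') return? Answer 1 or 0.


is_palindrome('pavwwvap'): s[0]='p' == s[-1]='p' -> check is_palindrome('avwwva')
is_palindrome('avwwva'): s[0]='a' == s[-1]='a' -> check is_palindrome('vwwv')
is_palindrome('vwwv'): s[0]='v' == s[-1]='v' -> check is_palindrome('ww')
is_palindrome('ww'): s[0]='w' == s[-1]='w' -> check is_palindrome('')
is_palindrome(''): len <= 1 -> return 1  (base case)
Result: 1 (palindrome)

1


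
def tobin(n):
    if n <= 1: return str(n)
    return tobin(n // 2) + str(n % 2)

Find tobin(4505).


tobin(4505) = tobin(2252) + '1'
tobin(2252) = tobin(1126) + '0'
tobin(1126) = tobin(563) + '0'
tobin(563) = tobin(281) + '1'
tobin(281) = tobin(140) + '1'
tobin(140) = tobin(70) + '0'
tobin(70) = tobin(35) + '0'
tobin(35) = tobin(17) + '1'
tobin(17) = tobin(8) + '1'
tobin(8) = tobin(4) + '0'
tobin(4) = tobin(2) + '0'
tobin(2) = tobin(1) + '0'
tobin(1) = '1'  (base case)
Concatenating: '1' + '0' + '0' + '0' + '1' + '1' + '0' + '0' + '1' + '1' + '0' + '0' + '1' = '1000110011001'

1000110011001


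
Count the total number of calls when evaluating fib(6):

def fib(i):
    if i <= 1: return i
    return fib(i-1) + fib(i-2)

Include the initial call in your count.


Let C(n) = total calls for fib(n)
C(0) = 1, C(1) = 1
C(2) = 1 + C(1) + C(0) = 1 + 1 + 1 = 3
C(3) = 1 + C(2) + C(1) = 1 + 3 + 1 = 5
C(4) = 1 + C(3) + C(2) = 1 + 5 + 3 = 9
C(5) = 1 + C(4) + C(3) = 1 + 9 + 5 = 15
C(6) = 1 + C(5) + C(4) = 1 + 15 + 9 = 25

25


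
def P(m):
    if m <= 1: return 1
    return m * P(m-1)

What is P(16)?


P(16)
= 16 * P(15)
= 16 * 15 * P(14)
= 16 * 15 * 14 * P(13)
= 16 * 15 * 14 * 13 * P(12)
= 16 * 15 * 14 * 13 * 12 * P(11)
= 16 * 15 * 14 * 13 * 12 * 11 * P(10)
= 16 * 15 * 14 * 13 * 12 * 11 * 10 * P(9)
= 16 * 15 * 14 * 13 * 12 * 11 * 10 * 9 * P(8)
= 16 * 15 * 14 * 13 * 12 * 11 * 10 * 9 * 8 * P(7)
= 16 * 15 * 14 * 13 * 12 * 11 * 10 * 9 * 8 * 7 * P(6)
= 16 * 15 * 14 * 13 * 12 * 11 * 10 * 9 * 8 * 7 * 6 * P(5)
= 16 * 15 * 14 * 13 * 12 * 11 * 10 * 9 * 8 * 7 * 6 * 5 * P(4)
= 16 * 15 * 14 * 13 * 12 * 11 * 10 * 9 * 8 * 7 * 6 * 5 * 4 * P(3)
= 16 * 15 * 14 * 13 * 12 * 11 * 10 * 9 * 8 * 7 * 6 * 5 * 4 * 3 * P(2)
= 16 * 15 * 14 * 13 * 12 * 11 * 10 * 9 * 8 * 7 * 6 * 5 * 4 * 3 * 2 * P(1)
= 16 * 15 * 14 * 13 * 12 * 11 * 10 * 9 * 8 * 7 * 6 * 5 * 4 * 3 * 2 * 1
= 20922789888000

20922789888000
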